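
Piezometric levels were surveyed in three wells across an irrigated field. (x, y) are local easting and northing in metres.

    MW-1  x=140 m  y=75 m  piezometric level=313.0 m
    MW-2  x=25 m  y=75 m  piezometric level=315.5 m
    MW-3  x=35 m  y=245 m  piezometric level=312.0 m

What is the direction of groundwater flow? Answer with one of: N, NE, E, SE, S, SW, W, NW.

With h = a·x + b·y + c and MW-1 as origin, the differences give:
  (-115)·a + 0·b = +2.5
  (-105)·a + 170·b = -1.0
Eliminate b (×170 and ×0, subtract): -19550·a = 425.00 → a = ∂h/∂x = -0.02174
Back-substitute: b = ∂h/∂y = -0.01931.
Flow = −∇h = (+0.02174 east, +0.01931 north), which points northeast.

NE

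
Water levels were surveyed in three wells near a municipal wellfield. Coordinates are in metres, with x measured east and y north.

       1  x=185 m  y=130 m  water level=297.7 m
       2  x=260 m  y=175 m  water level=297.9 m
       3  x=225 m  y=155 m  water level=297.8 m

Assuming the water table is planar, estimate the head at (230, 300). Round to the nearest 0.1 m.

Taking 1 as reference: 2−1 = (75, 45, +0.2); 3−1 = (40, 25, +0.1).
Solve a·Δx + b·Δy = Δh: det = 75·25 − 40·45 = 75.
∂h/∂x = [(+0.2)·25 − (+0.1)·45] / 75 = +0.006667
∂h/∂y = [75·(+0.1) − 40·(+0.2)] / 75 = -0.006667
h(230, 300) = 297.7 + (+0.006667)·(45) + (-0.006667)·(170) = 297.7 +0.300 -1.133 = 296.867 m.

296.9 m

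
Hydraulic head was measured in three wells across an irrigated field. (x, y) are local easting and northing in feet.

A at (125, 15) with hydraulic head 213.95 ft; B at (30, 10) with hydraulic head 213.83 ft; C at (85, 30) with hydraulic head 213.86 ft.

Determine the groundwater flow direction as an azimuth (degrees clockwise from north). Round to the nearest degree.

329°

Differences from A: to B (Δx, Δy, Δh) = (-95, -5, -0.12); to C = (-40, 15, -0.09).
Determinant of the coordinate differences = (-95)·15 − (-40)·(-5) = -1625.
∂h/∂x = [(-0.12)·15 − (-0.09)·(-5)] / -1625 = +0.001385
∂h/∂y = [(-95)·(-0.09) − (-40)·(-0.12)] / -1625 = -0.002308
Flow direction (−∇h) has components (-0.001385 E, +0.002308 N).
Azimuth = atan2(E, N) = atan2(-0.001385, +0.002308) = 329.0° ≈ 329°.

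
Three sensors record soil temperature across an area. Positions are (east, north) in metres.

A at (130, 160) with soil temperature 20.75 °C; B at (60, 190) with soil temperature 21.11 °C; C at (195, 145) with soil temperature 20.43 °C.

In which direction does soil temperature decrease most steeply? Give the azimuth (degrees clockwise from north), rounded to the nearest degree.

103°

Taking A as reference: B−A = (-70, 30, +0.36); C−A = (65, -15, -0.32).
Determinant of the coordinate differences = (-70)·(-15) − 65·30 = -900.
∂T/∂x = [(+0.36)·(-15) − (-0.32)·30] / -900 = -0.004667
∂T/∂y = [(-70)·(-0.32) − 65·(+0.36)] / -900 = +0.001111
Steepest decrease is along −∇f: components (+0.004667 E, -0.001111 N).
Azimuth = atan2(+0.004667, -0.001111) = 103.4° ≈ 103°.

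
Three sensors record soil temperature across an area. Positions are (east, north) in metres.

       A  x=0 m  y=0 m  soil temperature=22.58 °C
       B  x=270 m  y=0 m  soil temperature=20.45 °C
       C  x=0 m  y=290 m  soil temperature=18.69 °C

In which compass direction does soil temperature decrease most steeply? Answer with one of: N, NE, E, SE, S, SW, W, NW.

∂T/∂x = (20.45 − 22.58) / (270 − 0) = -0.007889
∂T/∂y = (18.69 − 22.58) / (290 − 0) = -0.01341
Steepest decrease is along −∇f = (+0.007889 E, +0.01341 N) → northeast.

NE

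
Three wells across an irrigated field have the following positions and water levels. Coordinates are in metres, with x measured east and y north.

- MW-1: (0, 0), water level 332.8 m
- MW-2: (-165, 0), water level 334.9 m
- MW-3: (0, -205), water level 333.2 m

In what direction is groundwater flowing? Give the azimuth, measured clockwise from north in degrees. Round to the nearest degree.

∂h/∂x = (334.9 − 332.8) / (-165 − 0) = -0.01273
∂h/∂y = (333.2 − 332.8) / (-205 − 0) = -0.001951
Flow direction (−∇h) has components (+0.01273 E, +0.001951 N).
Azimuth = atan2(E, N) = atan2(+0.01273, +0.001951) = 81.3° ≈ 081°.

081°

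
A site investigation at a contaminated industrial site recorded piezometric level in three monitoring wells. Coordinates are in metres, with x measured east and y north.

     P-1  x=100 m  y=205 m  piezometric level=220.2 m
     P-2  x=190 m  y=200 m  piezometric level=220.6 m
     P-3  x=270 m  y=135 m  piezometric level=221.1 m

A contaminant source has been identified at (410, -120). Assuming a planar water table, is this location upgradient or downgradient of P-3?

upgradient

With h = a·x + b·y + c and P-1 as origin, the differences give:
  90·a + (-5)·b = +0.4
  170·a + (-70)·b = +0.9
Eliminate b (×(-70) and ×(-5), subtract): -5450·a = -23.50 → a = ∂h/∂x = +0.004312
Back-substitute: b = ∂h/∂y = -0.002385.
Head at (410, -120) = 220.2 + (+0.004312)·(310) + (-0.002385)·(-325) = 222.31 m.
That is higher than the 221.1 m at P-3, so the point is upgradient.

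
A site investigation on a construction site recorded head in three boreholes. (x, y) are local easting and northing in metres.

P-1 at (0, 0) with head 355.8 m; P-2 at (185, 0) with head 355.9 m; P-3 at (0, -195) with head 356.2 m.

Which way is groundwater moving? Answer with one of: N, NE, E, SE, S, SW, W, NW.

N

∂h/∂x = (355.9 − 355.8) / (185 − 0) = +0.0005405
∂h/∂y = (356.2 − 355.8) / (-195 − 0) = -0.002051
Flow = −∇h = (-0.0005405 east, +0.002051 north), which points north.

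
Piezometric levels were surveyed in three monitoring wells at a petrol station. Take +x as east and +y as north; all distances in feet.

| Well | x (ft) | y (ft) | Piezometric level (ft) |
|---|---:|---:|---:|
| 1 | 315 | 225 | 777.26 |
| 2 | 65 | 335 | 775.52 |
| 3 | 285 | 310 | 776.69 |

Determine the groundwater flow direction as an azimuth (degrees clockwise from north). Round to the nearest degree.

Three-point gradient (reference 1): Δ to 2 = (-250, 110, -1.74), Δ to 3 = (-30, 85, -0.57).
∂h/∂x = +0.004747, ∂h/∂y = -0.005031 (det = -17950).
Flow direction (−∇h) has components (-0.004747 E, +0.005031 N).
Azimuth = atan2(E, N) = atan2(-0.004747, +0.005031) = 316.7° ≈ 317°.

317°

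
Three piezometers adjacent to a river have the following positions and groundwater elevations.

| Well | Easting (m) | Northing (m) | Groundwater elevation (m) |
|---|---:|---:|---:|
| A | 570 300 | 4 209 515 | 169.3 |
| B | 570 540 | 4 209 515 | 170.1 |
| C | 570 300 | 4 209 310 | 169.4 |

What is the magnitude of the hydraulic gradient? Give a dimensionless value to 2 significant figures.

0.0034

∂h/∂x = (170.1 − 169.3) / (570540 − 570300) = +0.003333
∂h/∂y = (169.4 − 169.3) / (4209310 − 4209515) = -0.0004878
|∇h| = √(0.003333² + -0.0004878²) = 0.003369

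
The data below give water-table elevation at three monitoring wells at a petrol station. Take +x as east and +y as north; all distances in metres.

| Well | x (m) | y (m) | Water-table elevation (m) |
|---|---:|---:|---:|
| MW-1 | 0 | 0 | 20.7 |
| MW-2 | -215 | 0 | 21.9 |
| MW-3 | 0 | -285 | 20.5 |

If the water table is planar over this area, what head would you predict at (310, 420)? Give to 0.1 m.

∂h/∂x = (21.9 − 20.7) / (-215 − 0) = -0.005581
∂h/∂y = (20.5 − 20.7) / (-285 − 0) = +0.0007018
h(310, 420) = 20.7 + (-0.005581)·(310) + (+0.0007018)·(420) = 20.7 -1.730 +0.295 = 19.265 m.

19.3 m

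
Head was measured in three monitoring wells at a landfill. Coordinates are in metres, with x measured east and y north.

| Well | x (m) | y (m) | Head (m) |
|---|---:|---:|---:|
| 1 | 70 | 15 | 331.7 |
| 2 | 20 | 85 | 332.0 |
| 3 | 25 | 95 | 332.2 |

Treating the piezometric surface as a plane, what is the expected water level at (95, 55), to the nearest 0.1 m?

With h = a·x + b·y + c and 1 as origin, the differences give:
  (-50)·a + 70·b = +0.3
  (-45)·a + 80·b = +0.5
Eliminate b (×80 and ×70, subtract): -850·a = -11.00 → a = ∂h/∂x = +0.01294
Back-substitute: b = ∂h/∂y = +0.01353.
h(95, 55) = 331.7 + (+0.01294)·(25) + (+0.01353)·(40) = 331.7 +0.324 +0.541 = 332.565 m.

332.6 m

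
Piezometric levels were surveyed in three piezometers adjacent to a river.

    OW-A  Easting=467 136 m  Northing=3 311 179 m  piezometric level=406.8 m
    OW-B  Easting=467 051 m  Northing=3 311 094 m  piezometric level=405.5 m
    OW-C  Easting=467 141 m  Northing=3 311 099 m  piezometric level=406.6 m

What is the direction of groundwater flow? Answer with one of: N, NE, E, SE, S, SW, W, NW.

Differences from OW-A: to OW-B (Δx, Δy, Δh) = (-85, -85, -1.3); to OW-C = (5, -80, -0.2).
Determinant of the coordinate differences = (-85)·(-80) − 5·(-85) = 7225.
∂h/∂x = [(-1.3)·(-80) − (-0.2)·(-85)] / 7225 = +0.01204
∂h/∂y = [(-85)·(-0.2) − 5·(-1.3)] / 7225 = +0.003253
Flow = −∇h = (-0.01204 east, -0.003253 north), which points west.

W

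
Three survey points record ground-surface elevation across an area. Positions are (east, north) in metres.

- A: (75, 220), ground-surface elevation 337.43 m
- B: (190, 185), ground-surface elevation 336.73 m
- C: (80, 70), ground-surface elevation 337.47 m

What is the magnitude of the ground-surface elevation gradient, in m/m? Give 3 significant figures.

0.00625 m/m

Differences from A: to B (Δx, Δy, Δh) = (115, -35, -0.70); to C = (5, -150, +0.04).
Solve a·Δx + b·Δy = Δz: det = 115·(-150) − 5·(-35) = -17075.
∂z/∂x = [(-0.70)·(-150) − (+0.04)·(-35)] / -17075 = -0.006231
∂z/∂y = [115·(+0.04) − 5·(-0.70)] / -17075 = -0.0004744
|∇f| = √(-0.006231² + -0.0004744²) = 0.006249 m/m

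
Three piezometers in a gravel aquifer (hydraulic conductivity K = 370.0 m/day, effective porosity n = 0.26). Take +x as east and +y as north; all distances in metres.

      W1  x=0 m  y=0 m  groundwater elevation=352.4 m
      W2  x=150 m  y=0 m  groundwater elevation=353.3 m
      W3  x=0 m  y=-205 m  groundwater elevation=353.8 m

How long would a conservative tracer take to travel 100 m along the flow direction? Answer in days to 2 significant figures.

7.7 days

∂h/∂x = (353.3 − 352.4) / (150 − 0) = +0.006000
∂h/∂y = (353.8 − 352.4) / (-205 − 0) = -0.006829
|∇h| = √(0.006000² + -0.006829²) = 0.00909
Seepage velocity v = K·i/n = 370.0 × 0.00909 / 0.26 = 12.94 m/day.
t = 100 / 12.94 = 7.728 days.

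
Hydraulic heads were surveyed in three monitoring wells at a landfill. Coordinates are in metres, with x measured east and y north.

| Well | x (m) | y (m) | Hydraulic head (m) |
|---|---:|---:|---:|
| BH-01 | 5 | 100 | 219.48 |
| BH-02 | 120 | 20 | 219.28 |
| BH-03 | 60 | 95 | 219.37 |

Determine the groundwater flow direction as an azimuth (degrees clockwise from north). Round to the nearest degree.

Taking BH-01 as reference: BH-02−BH-01 = (115, -80, -0.20); BH-03−BH-01 = (55, -5, -0.11).
Solve a·Δx + b·Δy = Δh: det = 115·(-5) − 55·(-80) = 3825.
∂h/∂x = [(-0.20)·(-5) − (-0.11)·(-80)] / 3825 = -0.002039
∂h/∂y = [115·(-0.11) − 55·(-0.20)] / 3825 = -0.0004314
Flow direction (−∇h) has components (+0.002039 E, +0.0004314 N).
Azimuth = atan2(E, N) = atan2(+0.002039, +0.0004314) = 78.1° ≈ 078°.

078°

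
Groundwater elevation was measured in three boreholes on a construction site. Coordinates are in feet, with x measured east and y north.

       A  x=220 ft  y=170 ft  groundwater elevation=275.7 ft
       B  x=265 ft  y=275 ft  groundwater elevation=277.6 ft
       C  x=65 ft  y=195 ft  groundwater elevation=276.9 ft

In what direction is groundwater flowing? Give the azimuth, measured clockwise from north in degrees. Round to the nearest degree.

Differences from A: to B (Δx, Δy, Δh) = (45, 105, +1.9); to C = (-155, 25, +1.2).
Solve a·Δx + b·Δy = Δh: det = 45·25 − (-155)·105 = 17400.
∂h/∂x = [(+1.9)·25 − (+1.2)·105] / 17400 = -0.004511
∂h/∂y = [45·(+1.2) − (-155)·(+1.9)] / 17400 = +0.02003
Flow direction (−∇h) has components (+0.004511 E, -0.02003 N).
Azimuth = atan2(E, N) = atan2(+0.004511, -0.02003) = 167.3° ≈ 167°.

167°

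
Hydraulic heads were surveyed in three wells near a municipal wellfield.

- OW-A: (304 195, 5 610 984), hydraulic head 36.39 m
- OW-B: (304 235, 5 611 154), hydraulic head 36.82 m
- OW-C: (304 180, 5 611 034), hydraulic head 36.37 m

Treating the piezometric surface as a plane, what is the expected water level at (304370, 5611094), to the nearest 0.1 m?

37.5 m

Taking OW-A as reference: OW-B−OW-A = (40, 170, +0.43); OW-C−OW-A = (-15, 50, -0.02).
Solve a·Δx + b·Δy = Δh: det = 40·50 − (-15)·170 = 4550.
∂h/∂x = [(+0.43)·50 − (-0.02)·170] / 4550 = +0.005473
∂h/∂y = [40·(-0.02) − (-15)·(+0.43)] / 4550 = +0.001242
h(304370, 5611094) = 36.39 + (+0.005473)·(175) + (+0.001242)·(110) = 36.39 +0.958 +0.137 = 37.484 m.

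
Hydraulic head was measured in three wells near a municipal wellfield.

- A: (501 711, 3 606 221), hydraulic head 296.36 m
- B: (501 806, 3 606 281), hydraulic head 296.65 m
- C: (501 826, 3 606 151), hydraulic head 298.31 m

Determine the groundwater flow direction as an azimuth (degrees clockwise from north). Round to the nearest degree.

318°

Three-point gradient (reference A): Δ to B = (95, 60, +0.29), Δ to C = (115, -70, +1.95).
∂h/∂x = +0.01013, ∂h/∂y = -0.01121 (det = -13550).
Flow direction (−∇h) has components (-0.01013 E, +0.01121 N).
Azimuth = atan2(E, N) = atan2(-0.01013, +0.01121) = 317.9° ≈ 318°.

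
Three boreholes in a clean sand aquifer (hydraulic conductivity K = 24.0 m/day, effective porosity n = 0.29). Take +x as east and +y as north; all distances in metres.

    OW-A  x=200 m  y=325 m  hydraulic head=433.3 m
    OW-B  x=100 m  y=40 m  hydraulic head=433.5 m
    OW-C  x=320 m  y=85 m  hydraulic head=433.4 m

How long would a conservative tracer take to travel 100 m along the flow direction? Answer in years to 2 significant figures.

4.9 years

Differences from OW-A: to OW-B (Δx, Δy, Δh) = (-100, -285, +0.2); to OW-C = (120, -240, +0.1).
Determinant of the coordinate differences = (-100)·(-240) − 120·(-285) = 58200.
∂h/∂x = [(+0.2)·(-240) − (+0.1)·(-285)] / 58200 = -0.0003351
∂h/∂y = [(-100)·(+0.1) − 120·(+0.2)] / 58200 = -0.0005842
|∇h| = √(-0.0003351² + -0.0005842²) = 0.0006735
Seepage velocity v = K·i/n = 24.0 × 0.0006735 / 0.29 = 0.05574 m/day.
t = 100 / 0.05574 = 1794 days = 4.91 years.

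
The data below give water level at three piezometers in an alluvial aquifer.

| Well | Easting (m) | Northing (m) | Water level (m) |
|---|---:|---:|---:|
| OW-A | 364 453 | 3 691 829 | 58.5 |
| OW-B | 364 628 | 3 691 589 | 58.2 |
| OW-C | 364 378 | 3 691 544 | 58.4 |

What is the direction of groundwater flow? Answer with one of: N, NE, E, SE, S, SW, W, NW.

Differences from OW-A: to OW-B (Δx, Δy, Δh) = (175, -240, -0.3); to OW-C = (-75, -285, -0.1).
Determinant of the coordinate differences = 175·(-285) − (-75)·(-240) = -67875.
∂h/∂x = [(-0.3)·(-285) − (-0.1)·(-240)] / -67875 = -0.0009061
∂h/∂y = [175·(-0.1) − (-75)·(-0.3)] / -67875 = +0.0005893
Flow = −∇h = (+0.0009061 east, -0.0005893 north), which points southeast.

SE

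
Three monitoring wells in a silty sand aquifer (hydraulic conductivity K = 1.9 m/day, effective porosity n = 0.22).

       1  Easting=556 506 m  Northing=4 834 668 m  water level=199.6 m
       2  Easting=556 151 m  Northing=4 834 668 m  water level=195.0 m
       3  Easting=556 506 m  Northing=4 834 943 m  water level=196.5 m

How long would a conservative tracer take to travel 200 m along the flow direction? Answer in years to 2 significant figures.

3.7 years

∂h/∂x = (195.0 − 199.6) / (556151 − 556506) = +0.01296
∂h/∂y = (196.5 − 199.6) / (4834943 − 4834668) = -0.01127
|∇h| = √(0.01296² + -0.01127²) = 0.01717
Seepage velocity v = K·i/n = 1.9 × 0.01717 / 0.22 = 0.1483 m/day.
t = 200 / 0.1483 = 1349 days = 3.69 years.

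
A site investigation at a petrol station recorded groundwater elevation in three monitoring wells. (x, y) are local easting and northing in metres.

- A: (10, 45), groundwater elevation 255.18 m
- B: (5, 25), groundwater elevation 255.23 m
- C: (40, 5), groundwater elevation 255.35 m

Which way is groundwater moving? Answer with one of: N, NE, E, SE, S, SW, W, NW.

Differences from A: to B (Δx, Δy, Δh) = (-5, -20, +0.05); to C = (30, -40, +0.17).
Solve a·Δx + b·Δy = Δh: det = (-5)·(-40) − 30·(-20) = 800.
∂h/∂x = [(+0.05)·(-40) − (+0.17)·(-20)] / 800 = +0.001750
∂h/∂y = [(-5)·(+0.17) − 30·(+0.05)] / 800 = -0.002937
Flow = −∇h = (-0.001750 east, +0.002937 north), which points northwest.

NW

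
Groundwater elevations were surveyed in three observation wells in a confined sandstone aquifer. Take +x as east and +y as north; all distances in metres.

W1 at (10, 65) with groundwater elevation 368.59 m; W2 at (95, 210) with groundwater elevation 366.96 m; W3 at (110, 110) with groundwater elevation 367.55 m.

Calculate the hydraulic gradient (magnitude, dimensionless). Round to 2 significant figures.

Differences from W1: to W2 (Δx, Δy, Δh) = (85, 145, -1.63); to W3 = (100, 45, -1.04).
Determinant of the coordinate differences = 85·45 − 100·145 = -10675.
∂h/∂x = [(-1.63)·45 − (-1.04)·145] / -10675 = -0.007255
∂h/∂y = [85·(-1.04) − 100·(-1.63)] / -10675 = -0.006988
|∇h| = √(-0.007255² + -0.006988²) = 0.01007

0.010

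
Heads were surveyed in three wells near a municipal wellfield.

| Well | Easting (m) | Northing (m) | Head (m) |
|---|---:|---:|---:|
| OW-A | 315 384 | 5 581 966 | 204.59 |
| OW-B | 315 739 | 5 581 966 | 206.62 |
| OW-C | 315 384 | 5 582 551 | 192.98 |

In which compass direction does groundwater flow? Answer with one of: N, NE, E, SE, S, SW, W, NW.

N

∂h/∂x = (206.62 − 204.59) / (315739 − 315384) = +0.005718
∂h/∂y = (192.98 − 204.59) / (5582551 − 5581966) = -0.01985
Flow = −∇h = (-0.005718 east, +0.01985 north), which points north.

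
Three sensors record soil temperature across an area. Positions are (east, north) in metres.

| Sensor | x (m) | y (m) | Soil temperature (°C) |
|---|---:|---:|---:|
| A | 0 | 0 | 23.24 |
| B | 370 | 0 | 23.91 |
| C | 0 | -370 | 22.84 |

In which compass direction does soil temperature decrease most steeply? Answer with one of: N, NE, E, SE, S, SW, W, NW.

∂T/∂x = (23.91 − 23.24) / (370 − 0) = +0.001811
∂T/∂y = (22.84 − 23.24) / (-370 − 0) = +0.001081
Steepest decrease is along −∇f = (-0.001811 E, -0.001081 N) → southwest.

SW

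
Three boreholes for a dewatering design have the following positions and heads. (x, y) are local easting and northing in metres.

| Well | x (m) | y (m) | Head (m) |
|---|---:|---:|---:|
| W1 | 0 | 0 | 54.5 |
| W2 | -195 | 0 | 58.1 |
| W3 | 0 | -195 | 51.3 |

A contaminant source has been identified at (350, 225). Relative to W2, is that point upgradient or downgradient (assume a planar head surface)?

∂h/∂x = (58.1 − 54.5) / (-195 − 0) = -0.01846
∂h/∂y = (51.3 − 54.5) / (-195 − 0) = +0.01641
Head at (350, 225) = 54.5 + (-0.01846)·(350) + (+0.01641)·(225) = 51.73 m.
That is lower than the 58.1 m at W2, so the point is downgradient.

downgradient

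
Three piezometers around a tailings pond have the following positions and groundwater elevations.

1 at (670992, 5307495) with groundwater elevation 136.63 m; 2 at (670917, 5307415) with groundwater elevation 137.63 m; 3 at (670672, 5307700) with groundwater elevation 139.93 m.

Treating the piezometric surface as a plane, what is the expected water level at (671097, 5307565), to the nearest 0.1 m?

135.3 m

Differences from 1: to 2 (Δx, Δy, Δh) = (-75, -80, +1.00); to 3 = (-320, 205, +3.30).
Solve a·Δx + b·Δy = Δh: det = (-75)·205 − (-320)·(-80) = -40975.
∂h/∂x = [(+1.00)·205 − (+3.30)·(-80)] / -40975 = -0.01145
∂h/∂y = [(-75)·(+3.30) − (-320)·(+1.00)] / -40975 = -0.001769
h(671097, 5307565) = 136.63 + (-0.01145)·(105) + (-0.001769)·(70) = 136.63 -1.202 -0.124 = 135.304 m.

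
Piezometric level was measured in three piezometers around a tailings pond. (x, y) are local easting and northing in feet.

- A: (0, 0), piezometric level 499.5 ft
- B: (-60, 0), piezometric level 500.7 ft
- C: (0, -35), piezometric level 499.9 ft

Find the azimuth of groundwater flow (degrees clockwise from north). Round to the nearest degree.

∂h/∂x = (500.7 − 499.5) / (-60 − 0) = -0.02000
∂h/∂y = (499.9 − 499.5) / (-35 − 0) = -0.01143
Flow direction (−∇h) has components (+0.02000 E, +0.01143 N).
Azimuth = atan2(E, N) = atan2(+0.02000, +0.01143) = 60.3° ≈ 060°.

060°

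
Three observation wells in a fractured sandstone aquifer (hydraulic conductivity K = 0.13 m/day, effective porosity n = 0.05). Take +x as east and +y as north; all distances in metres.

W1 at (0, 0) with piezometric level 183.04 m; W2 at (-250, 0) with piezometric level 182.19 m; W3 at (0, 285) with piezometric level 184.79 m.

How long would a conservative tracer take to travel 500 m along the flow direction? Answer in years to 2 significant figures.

75 years

∂h/∂x = (182.19 − 183.04) / (-250 − 0) = +0.003400
∂h/∂y = (184.79 − 183.04) / (285 − 0) = +0.006140
|∇h| = √(0.003400² + 0.006140²) = 0.007019
Seepage velocity v = K·i/n = 0.13 × 0.007019 / 0.05 = 0.01825 m/day.
t = 500 / 0.01825 = 2.74e+04 days = 75 years.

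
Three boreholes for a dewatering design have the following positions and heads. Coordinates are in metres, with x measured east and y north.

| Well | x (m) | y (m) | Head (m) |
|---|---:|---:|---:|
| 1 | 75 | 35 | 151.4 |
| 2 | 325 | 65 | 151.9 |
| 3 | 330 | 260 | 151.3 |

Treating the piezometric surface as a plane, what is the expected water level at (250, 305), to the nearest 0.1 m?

151.0 m

Taking 1 as reference: 2−1 = (250, 30, +0.5); 3−1 = (255, 225, -0.1).
Determinant of the coordinate differences = 250·225 − 255·30 = 48600.
∂h/∂x = [(+0.5)·225 − (-0.1)·30] / 48600 = +0.002377
∂h/∂y = [250·(-0.1) − 255·(+0.5)] / 48600 = -0.003138
h(250, 305) = 151.4 + (+0.002377)·(175) + (-0.003138)·(270) = 151.4 +0.416 -0.847 = 150.969 m.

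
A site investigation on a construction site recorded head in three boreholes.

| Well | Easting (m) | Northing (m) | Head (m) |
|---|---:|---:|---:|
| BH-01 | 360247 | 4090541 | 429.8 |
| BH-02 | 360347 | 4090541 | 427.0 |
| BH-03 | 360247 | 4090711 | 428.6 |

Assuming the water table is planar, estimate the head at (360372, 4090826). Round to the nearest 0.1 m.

424.3 m

∂h/∂x = (427.0 − 429.8) / (360347 − 360247) = -0.02800
∂h/∂y = (428.6 − 429.8) / (4090711 − 4090541) = -0.007059
h(360372, 4090826) = 429.8 + (-0.02800)·(125) + (-0.007059)·(285) = 429.8 -3.500 -2.012 = 424.288 m.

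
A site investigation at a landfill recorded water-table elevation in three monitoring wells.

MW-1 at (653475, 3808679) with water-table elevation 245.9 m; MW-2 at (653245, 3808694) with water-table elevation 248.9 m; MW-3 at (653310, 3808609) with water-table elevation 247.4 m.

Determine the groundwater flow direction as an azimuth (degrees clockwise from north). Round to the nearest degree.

With h = a·x + b·y + c and MW-1 as origin, the differences give:
  (-230)·a + 15·b = +3.0
  (-165)·a + (-70)·b = +1.5
Eliminate b (×(-70) and ×15, subtract): 18575·a = -232.50 → a = ∂h/∂x = -0.01252
Back-substitute: b = ∂h/∂y = +0.008075.
Flow direction (−∇h) has components (+0.01252 E, -0.008075 N).
Azimuth = atan2(E, N) = atan2(+0.01252, -0.008075) = 122.8° ≈ 123°.

123°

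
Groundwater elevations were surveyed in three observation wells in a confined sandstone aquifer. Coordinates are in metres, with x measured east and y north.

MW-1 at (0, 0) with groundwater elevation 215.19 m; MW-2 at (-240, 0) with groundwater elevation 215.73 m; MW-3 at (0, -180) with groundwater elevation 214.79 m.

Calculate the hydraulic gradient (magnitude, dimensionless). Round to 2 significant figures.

∂h/∂x = (215.73 − 215.19) / (-240 − 0) = -0.002250
∂h/∂y = (214.79 − 215.19) / (-180 − 0) = +0.002222
|∇h| = √(-0.002250² + 0.002222²) = 0.003162

0.0032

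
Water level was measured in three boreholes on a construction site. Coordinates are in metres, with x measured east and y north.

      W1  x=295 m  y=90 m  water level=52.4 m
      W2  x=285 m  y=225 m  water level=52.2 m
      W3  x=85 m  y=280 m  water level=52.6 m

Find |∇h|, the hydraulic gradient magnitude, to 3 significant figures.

0.00297

Three-point gradient (reference W1): Δ to W2 = (-10, 135, -0.2), Δ to W3 = (-210, 190, +0.2).
∂h/∂x = -0.002457, ∂h/∂y = -0.001664 (det = 26450).
|∇h| = √(-0.002457² + -0.001664²) = 0.002967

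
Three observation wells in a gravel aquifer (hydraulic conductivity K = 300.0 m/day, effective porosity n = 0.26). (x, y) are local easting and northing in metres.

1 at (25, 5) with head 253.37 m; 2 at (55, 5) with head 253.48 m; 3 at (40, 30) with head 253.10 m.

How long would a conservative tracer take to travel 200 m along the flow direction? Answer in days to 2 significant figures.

Differences from 1: to 2 (Δx, Δy, Δh) = (30, 0, +0.11); to 3 = (15, 25, -0.27).
Solve a·Δx + b·Δy = Δh: det = 30·25 − 15·0 = 750.
∂h/∂x = [(+0.11)·25 − (-0.27)·0] / 750 = +0.003667
∂h/∂y = [30·(-0.27) − 15·(+0.11)] / 750 = -0.01300
|∇h| = √(0.003667² + -0.01300²) = 0.01351
Seepage velocity v = K·i/n = 300.0 × 0.01351 / 0.26 = 15.59 m/day.
t = 200 / 15.59 = 12.83 days.

13 days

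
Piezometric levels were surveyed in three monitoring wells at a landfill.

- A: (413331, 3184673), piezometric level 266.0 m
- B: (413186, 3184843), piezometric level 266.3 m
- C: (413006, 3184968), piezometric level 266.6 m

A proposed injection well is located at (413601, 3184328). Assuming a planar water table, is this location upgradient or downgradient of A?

With h = a·x + b·y + c and A as origin, the differences give:
  (-145)·a + 170·b = +0.3
  (-325)·a + 295·b = +0.6
Eliminate b (×295 and ×170, subtract): 12475·a = -13.50 → a = ∂h/∂x = -0.001082
Back-substitute: b = ∂h/∂y = +0.0008417.
Head at (413601, 3184328) = 266.0 + (-0.001082)·(270) + (+0.0008417)·(-345) = 265.42 m.
That is lower than the 266.0 m at A, so the point is downgradient.

downgradient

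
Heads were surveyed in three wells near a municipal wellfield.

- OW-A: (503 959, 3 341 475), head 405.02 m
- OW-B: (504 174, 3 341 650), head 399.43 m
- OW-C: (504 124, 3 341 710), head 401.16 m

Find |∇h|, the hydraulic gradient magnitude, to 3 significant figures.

With h = a·x + b·y + c and OW-A as origin, the differences give:
  215·a + 175·b = -5.59
  165·a + 235·b = -3.86
Eliminate b (×235 and ×175, subtract): 21650·a = -638.150 → a = ∂h/∂x = -0.02948
Back-substitute: b = ∂h/∂y = +0.004270.
|∇h| = √(-0.02948² + 0.004270²) = 0.02979

0.0298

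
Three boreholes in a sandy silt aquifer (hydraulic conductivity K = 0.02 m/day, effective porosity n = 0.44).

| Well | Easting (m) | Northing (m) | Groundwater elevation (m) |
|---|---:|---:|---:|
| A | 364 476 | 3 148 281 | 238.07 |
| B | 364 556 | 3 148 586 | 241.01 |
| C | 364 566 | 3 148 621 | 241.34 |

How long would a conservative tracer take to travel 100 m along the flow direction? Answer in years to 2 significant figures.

400 years

Taking A as reference: B−A = (80, 305, +2.94); C−A = (90, 340, +3.27).
Determinant of the coordinate differences = 80·340 − 90·305 = -250.
∂h/∂x = [(+2.94)·340 − (+3.27)·305] / -250 = -0.009000
∂h/∂y = [80·(+3.27) − 90·(+2.94)] / -250 = +0.01200
|∇h| = √(-0.009000² + 0.01200²) = 0.015
Seepage velocity v = K·i/n = 0.02 × 0.015 / 0.44 = 0.0006818 m/day.
t = 100 / 0.0006818 = 1.467e+05 days = 402 years.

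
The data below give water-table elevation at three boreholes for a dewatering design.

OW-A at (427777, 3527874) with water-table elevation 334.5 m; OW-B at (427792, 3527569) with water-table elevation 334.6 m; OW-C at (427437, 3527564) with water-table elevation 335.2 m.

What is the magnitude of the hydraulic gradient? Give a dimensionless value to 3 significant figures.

0.00173

Three-point gradient (reference OW-A): Δ to OW-B = (15, -305, +0.1), Δ to OW-C = (-340, -310, +0.7).
∂h/∂x = -0.001684, ∂h/∂y = -0.0004107 (det = -108350).
|∇h| = √(-0.001684² + -0.0004107²) = 0.001733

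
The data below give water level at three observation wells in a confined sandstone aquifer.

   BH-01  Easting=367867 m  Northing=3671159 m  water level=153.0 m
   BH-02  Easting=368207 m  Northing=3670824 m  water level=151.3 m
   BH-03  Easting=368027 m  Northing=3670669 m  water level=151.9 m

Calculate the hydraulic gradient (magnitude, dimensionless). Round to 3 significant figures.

With h = a·x + b·y + c and BH-01 as origin, the differences give:
  340·a + (-335)·b = -1.7
  160·a + (-490)·b = -1.1
Eliminate b (×(-490) and ×(-335), subtract): -113000·a = 464.50 → a = ∂h/∂x = -0.004111
Back-substitute: b = ∂h/∂y = +0.0009027.
|∇h| = √(-0.004111² + 0.0009027²) = 0.004209

0.00421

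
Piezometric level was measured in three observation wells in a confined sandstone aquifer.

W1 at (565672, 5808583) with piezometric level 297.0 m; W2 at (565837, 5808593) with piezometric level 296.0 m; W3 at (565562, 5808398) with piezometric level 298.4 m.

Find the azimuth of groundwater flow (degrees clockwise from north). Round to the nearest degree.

With h = a·x + b·y + c and W1 as origin, the differences give:
  165·a + 10·b = -1.0
  (-110)·a + (-185)·b = +1.4
Eliminate b (×(-185) and ×10, subtract): -29425·a = 171.00 → a = ∂h/∂x = -0.005811
Back-substitute: b = ∂h/∂y = -0.004112.
Flow direction (−∇h) has components (+0.005811 E, +0.004112 N).
Azimuth = atan2(E, N) = atan2(+0.005811, +0.004112) = 54.7° ≈ 055°.

055°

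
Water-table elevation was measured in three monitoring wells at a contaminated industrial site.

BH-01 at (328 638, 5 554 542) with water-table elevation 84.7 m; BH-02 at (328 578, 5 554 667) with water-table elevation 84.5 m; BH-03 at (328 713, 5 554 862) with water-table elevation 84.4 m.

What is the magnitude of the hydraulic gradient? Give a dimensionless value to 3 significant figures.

Three-point gradient (reference BH-01): Δ to BH-02 = (-60, 125, -0.2), Δ to BH-03 = (75, 320, -0.3).
∂h/∂x = +0.0009274, ∂h/∂y = -0.001155 (det = -28575).
|∇h| = √(0.0009274² + -0.001155²) = 0.001481

0.00148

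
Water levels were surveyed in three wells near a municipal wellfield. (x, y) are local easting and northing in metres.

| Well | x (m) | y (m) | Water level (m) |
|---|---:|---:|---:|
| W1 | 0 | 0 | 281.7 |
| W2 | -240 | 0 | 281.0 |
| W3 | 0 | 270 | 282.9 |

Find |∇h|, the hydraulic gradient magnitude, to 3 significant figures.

∂h/∂x = (281.0 − 281.7) / (-240 − 0) = +0.002917
∂h/∂y = (282.9 − 281.7) / (270 − 0) = +0.004444
|∇h| = √(0.002917² + 0.004444²) = 0.005316

0.00532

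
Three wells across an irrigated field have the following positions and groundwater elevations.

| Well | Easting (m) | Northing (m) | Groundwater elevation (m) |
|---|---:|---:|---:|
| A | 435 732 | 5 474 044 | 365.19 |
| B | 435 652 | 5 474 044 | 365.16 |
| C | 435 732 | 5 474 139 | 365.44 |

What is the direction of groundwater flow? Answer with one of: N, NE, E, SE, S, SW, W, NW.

S

∂h/∂x = (365.16 − 365.19) / (435652 − 435732) = +0.0003750
∂h/∂y = (365.44 − 365.19) / (5474139 − 5474044) = +0.002632
Flow = −∇h = (-0.0003750 east, -0.002632 north), which points south.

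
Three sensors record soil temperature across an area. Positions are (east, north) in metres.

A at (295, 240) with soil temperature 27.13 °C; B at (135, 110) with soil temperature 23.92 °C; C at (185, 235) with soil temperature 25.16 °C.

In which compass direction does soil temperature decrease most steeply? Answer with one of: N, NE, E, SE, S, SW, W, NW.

W

Taking A as reference: B−A = (-160, -130, -3.21); C−A = (-110, -5, -1.97).
Solve a·Δx + b·Δy = ΔT: det = (-160)·(-5) − (-110)·(-130) = -13500.
∂T/∂x = [(-3.21)·(-5) − (-1.97)·(-130)] / -13500 = +0.01778
∂T/∂y = [(-160)·(-1.97) − (-110)·(-3.21)] / -13500 = +0.002807
Steepest decrease is along −∇f = (-0.01778 E, -0.002807 N) → west.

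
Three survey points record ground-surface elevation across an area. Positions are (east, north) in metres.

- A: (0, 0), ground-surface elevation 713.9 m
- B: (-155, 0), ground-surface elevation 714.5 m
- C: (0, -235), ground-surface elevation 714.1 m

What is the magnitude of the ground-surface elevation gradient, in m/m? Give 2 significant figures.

0.0040 m/m

∂z/∂x = (714.5 − 713.9) / (-155 − 0) = -0.003871
∂z/∂y = (714.1 − 713.9) / (-235 − 0) = -0.0008511
|∇f| = √(-0.003871² + -0.0008511²) = 0.003963 m/m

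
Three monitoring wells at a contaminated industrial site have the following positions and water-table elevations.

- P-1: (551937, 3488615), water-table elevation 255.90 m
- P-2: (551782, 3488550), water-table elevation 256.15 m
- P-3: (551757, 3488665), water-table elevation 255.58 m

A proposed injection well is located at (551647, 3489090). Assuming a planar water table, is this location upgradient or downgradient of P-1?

downgradient

Three-point gradient (reference P-1): Δ to P-2 = (-155, -65, +0.25), Δ to P-3 = (-180, 50, -0.32).
∂h/∂x = +0.0004267, ∂h/∂y = -0.004864 (det = -19450).
Head at (551647, 3489090) = 255.90 + (+0.0004267)·(-290) + (-0.004864)·(475) = 253.47 m.
That is lower than the 255.90 m at P-1, so the point is downgradient.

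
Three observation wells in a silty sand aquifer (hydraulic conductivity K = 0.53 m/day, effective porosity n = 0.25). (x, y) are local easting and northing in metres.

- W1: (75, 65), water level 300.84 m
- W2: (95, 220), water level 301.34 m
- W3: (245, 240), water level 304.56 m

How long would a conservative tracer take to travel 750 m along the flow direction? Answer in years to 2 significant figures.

45 years

With h = a·x + b·y + c and W1 as origin, the differences give:
  20·a + 155·b = +0.50
  170·a + 175·b = +3.72
Eliminate b (×175 and ×155, subtract): -22850·a = -489.100 → a = ∂h/∂x = +0.02140
Back-substitute: b = ∂h/∂y = +0.0004639.
|∇h| = √(0.02140² + 0.0004639²) = 0.02141
Seepage velocity v = K·i/n = 0.53 × 0.02141 / 0.25 = 0.04539 m/day.
t = 750 / 0.04539 = 1.652e+04 days = 45.2 years.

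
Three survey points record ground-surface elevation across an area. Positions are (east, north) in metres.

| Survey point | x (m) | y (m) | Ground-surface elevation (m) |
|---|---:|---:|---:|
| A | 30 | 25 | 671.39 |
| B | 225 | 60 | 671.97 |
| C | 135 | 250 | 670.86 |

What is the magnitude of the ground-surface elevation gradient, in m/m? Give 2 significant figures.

0.0055 m/m

Differences from A: to B (Δx, Δy, Δh) = (195, 35, +0.58); to C = (105, 225, -0.53).
Determinant of the coordinate differences = 195·225 − 105·35 = 40200.
∂z/∂x = [(+0.58)·225 − (-0.53)·35] / 40200 = +0.003708
∂z/∂y = [195·(-0.53) − 105·(+0.58)] / 40200 = -0.004086
|∇f| = √(0.003708² + -0.004086²) = 0.005518 m/m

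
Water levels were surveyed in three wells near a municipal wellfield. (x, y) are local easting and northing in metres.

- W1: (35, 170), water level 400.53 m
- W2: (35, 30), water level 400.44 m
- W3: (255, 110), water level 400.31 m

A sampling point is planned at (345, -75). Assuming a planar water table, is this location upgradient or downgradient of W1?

downgradient

Differences from W1: to W2 (Δx, Δy, Δh) = (0, -140, -0.09); to W3 = (220, -60, -0.22).
Determinant of the coordinate differences = 0·(-60) − 220·(-140) = 30800.
∂h/∂x = [(-0.09)·(-60) − (-0.22)·(-140)] / 30800 = -0.0008247
∂h/∂y = [0·(-0.22) − 220·(-0.09)] / 30800 = +0.0006429
Head at (345, -75) = 400.53 + (-0.0008247)·(310) + (+0.0006429)·(-245) = 400.12 m.
That is lower than the 400.53 m at W1, so the point is downgradient.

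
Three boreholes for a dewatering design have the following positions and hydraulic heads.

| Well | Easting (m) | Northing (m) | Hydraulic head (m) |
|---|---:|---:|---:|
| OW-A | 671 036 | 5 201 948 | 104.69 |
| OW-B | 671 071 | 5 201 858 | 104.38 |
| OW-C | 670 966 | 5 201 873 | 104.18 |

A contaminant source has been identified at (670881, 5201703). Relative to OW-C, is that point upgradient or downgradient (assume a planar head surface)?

downgradient

With h = a·x + b·y + c and OW-A as origin, the differences give:
  35·a + (-90)·b = -0.31
  (-70)·a + (-75)·b = -0.51
Eliminate b (×(-75) and ×(-90), subtract): -8925·a = -22.650 → a = ∂h/∂x = +0.002538
Back-substitute: b = ∂h/∂y = +0.004431.
Head at (670881, 5201703) = 104.69 + (+0.002538)·(-155) + (+0.004431)·(-245) = 103.21 m.
That is lower than the 104.18 m at OW-C, so the point is downgradient.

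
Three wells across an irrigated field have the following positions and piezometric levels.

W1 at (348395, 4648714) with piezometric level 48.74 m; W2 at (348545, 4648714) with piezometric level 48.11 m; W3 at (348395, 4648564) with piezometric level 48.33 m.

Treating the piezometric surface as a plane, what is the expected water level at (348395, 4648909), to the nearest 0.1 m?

∂h/∂x = (48.11 − 48.74) / (348545 − 348395) = -0.004200
∂h/∂y = (48.33 − 48.74) / (4648564 − 4648714) = +0.002733
h(348395, 4648909) = 48.74 + (-0.004200)·(0) + (+0.002733)·(195) = 48.74 -0.000 +0.533 = 49.273 m.

49.3 m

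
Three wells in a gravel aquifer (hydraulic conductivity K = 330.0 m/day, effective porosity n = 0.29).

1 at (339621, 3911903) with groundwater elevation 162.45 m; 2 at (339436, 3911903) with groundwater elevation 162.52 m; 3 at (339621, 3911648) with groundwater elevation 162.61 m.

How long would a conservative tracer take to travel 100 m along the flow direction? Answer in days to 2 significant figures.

∂h/∂x = (162.52 − 162.45) / (339436 − 339621) = -0.0003784
∂h/∂y = (162.61 − 162.45) / (3911648 − 3911903) = -0.0006275
|∇h| = √(-0.0003784² + -0.0006275²) = 0.0007328
Seepage velocity v = K·i/n = 330.0 × 0.0007328 / 0.29 = 0.8339 m/day.
t = 100 / 0.8339 = 119.9 days.

120 days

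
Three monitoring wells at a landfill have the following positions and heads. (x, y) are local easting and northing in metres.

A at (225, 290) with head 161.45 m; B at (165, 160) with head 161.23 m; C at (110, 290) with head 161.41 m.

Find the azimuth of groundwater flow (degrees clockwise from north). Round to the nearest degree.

193°

With h = a·x + b·y + c and A as origin, the differences give:
  (-60)·a + (-130)·b = -0.22
  (-115)·a + 0·b = -0.04
Eliminate b (×0 and ×(-130), subtract): -14950·a = -5.200 → a = ∂h/∂x = +0.0003478
Back-substitute: b = ∂h/∂y = +0.001532.
Flow direction (−∇h) has components (-0.0003478 E, -0.001532 N).
Azimuth = atan2(E, N) = atan2(-0.0003478, -0.001532) = 192.8° ≈ 193°.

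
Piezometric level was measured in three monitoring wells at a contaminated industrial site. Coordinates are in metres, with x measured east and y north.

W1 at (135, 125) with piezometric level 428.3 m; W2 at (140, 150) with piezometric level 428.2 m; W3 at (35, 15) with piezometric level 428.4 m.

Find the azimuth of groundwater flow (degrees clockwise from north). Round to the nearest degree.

With h = a·x + b·y + c and W1 as origin, the differences give:
  5·a + 25·b = -0.1
  (-100)·a + (-110)·b = +0.1
Eliminate b (×(-110) and ×25, subtract): 1950·a = 8.50 → a = ∂h/∂x = +0.004359
Back-substitute: b = ∂h/∂y = -0.004872.
Flow direction (−∇h) has components (-0.004359 E, +0.004872 N).
Azimuth = atan2(E, N) = atan2(-0.004359, +0.004872) = 318.2° ≈ 318°.

318°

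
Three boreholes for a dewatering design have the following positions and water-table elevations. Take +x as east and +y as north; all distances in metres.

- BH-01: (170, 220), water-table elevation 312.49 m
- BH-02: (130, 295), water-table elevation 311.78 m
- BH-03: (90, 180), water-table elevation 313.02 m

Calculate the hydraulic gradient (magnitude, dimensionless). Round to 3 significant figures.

0.0104

Taking BH-01 as reference: BH-02−BH-01 = (-40, 75, -0.71); BH-03−BH-01 = (-80, -40, +0.53).
Determinant of the coordinate differences = (-40)·(-40) − (-80)·75 = 7600.
∂h/∂x = [(-0.71)·(-40) − (+0.53)·75] / 7600 = -0.001493
∂h/∂y = [(-40)·(+0.53) − (-80)·(-0.71)] / 7600 = -0.01026
|∇h| = √(-0.001493² + -0.01026²) = 0.01037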